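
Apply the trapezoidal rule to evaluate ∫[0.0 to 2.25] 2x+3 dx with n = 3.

f(x) = 2x+3
a = 0.0, b = 2.25, n = 3
h = (b - a)/n = 0.750000

Trapezoidal rule: (h/2)[f(x₀) + 2f(x₁) + 2f(x₂) + ... + f(xₙ)]

x_0 = 0.0000, f(x_0) = 3.000000, coefficient = 1
x_1 = 0.7500, f(x_1) = 4.500000, coefficient = 2
x_2 = 1.5000, f(x_2) = 6.000000, coefficient = 2
x_3 = 2.2500, f(x_3) = 7.500000, coefficient = 1

I ≈ (0.750000/2) × 31.500000 = 11.812500
Exact value: 11.812500
Error: 0.000000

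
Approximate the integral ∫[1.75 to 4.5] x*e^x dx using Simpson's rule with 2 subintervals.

f(x) = x*e^x
a = 1.75, b = 4.5, n = 2
h = (b - a)/n = 1.375000

Simpson's rule: (h/3)[f(x₀) + 4f(x₁) + 2f(x₂) + ... + f(xₙ)]

x_0 = 1.7500, f(x_0) = 10.070555, coefficient = 1
x_1 = 3.1250, f(x_1) = 71.124672, coefficient = 4
x_2 = 4.5000, f(x_2) = 405.077091, coefficient = 1

I ≈ (1.375000/3) × 699.646334 = 320.671237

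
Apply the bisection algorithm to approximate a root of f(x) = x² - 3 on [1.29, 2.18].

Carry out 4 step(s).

f(x) = x² - 3
Initial interval: [1.29, 2.18]

Iteration 1:
  c_1 = (1.290000 + 2.180000)/2 = 1.735000
  f(c_1) = f(1.735000) = 0.010225
  f(a) × f(c) < 0, new interval: [1.290000, 1.735000]
Iteration 2:
  c_2 = (1.290000 + 1.735000)/2 = 1.512500
  f(c_2) = f(1.512500) = -0.712344
  f(a) × f(c) ≥ 0, new interval: [1.512500, 1.735000]
Iteration 3:
  c_3 = (1.512500 + 1.735000)/2 = 1.623750
  f(c_3) = f(1.623750) = -0.363436
  f(a) × f(c) ≥ 0, new interval: [1.623750, 1.735000]
Iteration 4:
  c_4 = (1.623750 + 1.735000)/2 = 1.679375
  f(c_4) = f(1.679375) = -0.179700
  f(a) × f(c) ≥ 0, new interval: [1.679375, 1.735000]

After 4 iteration(s), the approximation is c_4 = 1.679375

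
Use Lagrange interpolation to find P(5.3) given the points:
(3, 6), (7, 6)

Lagrange interpolation formula:
P(x) = Σ yᵢ × Lᵢ(x)
where Lᵢ(x) = Π_{j≠i} (x - xⱼ)/(xᵢ - xⱼ)

L_0(5.3) = (5.3 - 7)/(3 - 7) = 0.425000
L_1(5.3) = (5.3 - 3)/(7 - 3) = 0.575000

P(5.3) = 6×L_0(5.3) + 6×L_1(5.3)
P(5.3) = 6.000000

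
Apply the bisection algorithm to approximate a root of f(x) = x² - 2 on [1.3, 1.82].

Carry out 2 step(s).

f(x) = x² - 2
Initial interval: [1.3, 1.82]

Iteration 1:
  c_1 = (1.300000 + 1.820000)/2 = 1.560000
  f(c_1) = f(1.560000) = 0.433600
  f(a) × f(c) < 0, new interval: [1.300000, 1.560000]
Iteration 2:
  c_2 = (1.300000 + 1.560000)/2 = 1.430000
  f(c_2) = f(1.430000) = 0.044900
  f(a) × f(c) < 0, new interval: [1.300000, 1.430000]

After 2 iteration(s), the approximation is c_2 = 1.430000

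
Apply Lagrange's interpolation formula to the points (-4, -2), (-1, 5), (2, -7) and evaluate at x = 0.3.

Lagrange interpolation formula:
P(x) = Σ yᵢ × Lᵢ(x)
where Lᵢ(x) = Π_{j≠i} (x - xⱼ)/(xᵢ - xⱼ)

L_0(0.3) = (0.3 - (-1))/(-4 - (-1)) × (0.3 - 2)/(-4 - 2) = -0.122778
L_1(0.3) = (0.3 - (-4))/(-1 - (-4)) × (0.3 - 2)/(-1 - 2) = 0.812222
L_2(0.3) = (0.3 - (-4))/(2 - (-4)) × (0.3 - (-1))/(2 - (-1)) = 0.310556

P(0.3) = (-2)×L_0(0.3) + 5×L_1(0.3) + (-7)×L_2(0.3)
P(0.3) = 2.132778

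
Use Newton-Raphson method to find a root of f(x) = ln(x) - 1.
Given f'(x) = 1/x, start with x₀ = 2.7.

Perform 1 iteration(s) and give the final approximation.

f(x) = ln(x) - 1
f'(x) = 1/x
x₀ = 2.7

Newton-Raphson formula: x_{n+1} = x_n - f(x_n)/f'(x_n)

Iteration 1:
  f(2.700000) = -0.006748
  f'(2.700000) = 0.370370
  x_1 = 2.700000 - (-0.006748)/0.370370 = 2.718220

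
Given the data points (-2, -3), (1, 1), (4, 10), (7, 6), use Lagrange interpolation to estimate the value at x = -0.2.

Lagrange interpolation formula:
P(x) = Σ yᵢ × Lᵢ(x)
where Lᵢ(x) = Π_{j≠i} (x - xⱼ)/(xᵢ - xⱼ)

L_0(-0.2) = (-0.2 - 1)/(-2 - 1) × (-0.2 - 4)/(-2 - 4) × (-0.2 - 7)/(-2 - 7) = 0.224000
L_1(-0.2) = (-0.2 - (-2))/(1 - (-2)) × (-0.2 - 4)/(1 - 4) × (-0.2 - 7)/(1 - 7) = 1.008000
L_2(-0.2) = (-0.2 - (-2))/(4 - (-2)) × (-0.2 - 1)/(4 - 1) × (-0.2 - 7)/(4 - 7) = -0.288000
L_3(-0.2) = (-0.2 - (-2))/(7 - (-2)) × (-0.2 - 1)/(7 - 1) × (-0.2 - 4)/(7 - 4) = 0.056000

P(-0.2) = (-3)×L_0(-0.2) + 1×L_1(-0.2) + 10×L_2(-0.2) + 6×L_3(-0.2)
P(-0.2) = -2.208000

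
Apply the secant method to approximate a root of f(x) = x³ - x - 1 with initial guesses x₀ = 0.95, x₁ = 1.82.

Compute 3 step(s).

f(x) = x³ - x - 1
x₀ = 0.95, x₁ = 1.82

Secant formula: x_{n+1} = x_n - f(x_n)(x_n - x_{n-1})/(f(x_n) - f(x_{n-1}))

Iteration 1:
  f(0.950000) = -1.092625
  f(1.820000) = 3.208568
  x_2 = 1.820000 - 3.208568×(1.820000 - 0.950000)/(3.208568 - (-1.092625))
       = 1.171005
Iteration 2:
  f(1.820000) = 3.208568
  f(1.171005) = -0.565262
  x_3 = 1.171005 - (-0.565262)×(1.171005 - 1.820000)/(-0.565262 - 3.208568)
       = 1.268214
Iteration 3:
  f(1.171005) = -0.565262
  f(1.268214) = -0.228460
  x_4 = 1.268214 - (-0.228460)×(1.268214 - 1.171005)/(-0.228460 - (-0.565262))
       = 1.334153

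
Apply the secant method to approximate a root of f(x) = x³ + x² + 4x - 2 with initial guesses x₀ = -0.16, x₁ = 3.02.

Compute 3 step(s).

f(x) = x³ + x² + 4x - 2
x₀ = -0.16, x₁ = 3.02

Secant formula: x_{n+1} = x_n - f(x_n)(x_n - x_{n-1})/(f(x_n) - f(x_{n-1}))

Iteration 1:
  f(-0.160000) = -2.618496
  f(3.020000) = 46.744008
  x_2 = 3.020000 - 46.744008×(3.020000 - (-0.160000))/(46.744008 - (-2.618496))
       = 0.008687
Iteration 2:
  f(3.020000) = 46.744008
  f(0.008687) = -1.965176
  x_3 = 0.008687 - (-1.965176)×(0.008687 - 3.020000)/(-1.965176 - 46.744008)
       = 0.130179
Iteration 3:
  f(0.008687) = -1.965176
  f(0.130179) = -1.460133
  x_4 = 0.130179 - (-1.460133)×(0.130179 - 0.008687)/(-1.460133 - (-1.965176))
       = 0.481424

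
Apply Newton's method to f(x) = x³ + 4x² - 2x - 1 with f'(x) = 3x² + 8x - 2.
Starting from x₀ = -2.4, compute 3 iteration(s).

f(x) = x³ + 4x² - 2x - 1
f'(x) = 3x² + 8x - 2
x₀ = -2.4

Newton-Raphson formula: x_{n+1} = x_n - f(x_n)/f'(x_n)

Iteration 1:
  f(-2.400000) = 13.016000
  f'(-2.400000) = -3.920000
  x_1 = -2.400000 - 13.016000/(-3.920000) = 0.920408
Iteration 2:
  f(0.920408) = 1.327513
  f'(0.920408) = 7.904719
  x_2 = 0.920408 - 1.327513/7.904719 = 0.752469
Iteration 3:
  f(0.752469) = 0.185955
  f'(0.752469) = 5.718379
  x_3 = 0.752469 - 0.185955/5.718379 = 0.719950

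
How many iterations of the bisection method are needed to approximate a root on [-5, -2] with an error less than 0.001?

We need (b-a)/2^n ≤ 0.001
(-2 - (-5))/2^n ≤ 0.001
3/2^n ≤ 0.001
2^n ≥ 3000
n ≥ log₂(3000) = 11.55
n ≥ 12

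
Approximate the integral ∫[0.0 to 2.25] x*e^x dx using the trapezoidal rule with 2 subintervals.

f(x) = x*e^x
a = 0.0, b = 2.25, n = 2
h = (b - a)/n = 1.125000

Trapezoidal rule: (h/2)[f(x₀) + 2f(x₁) + 2f(x₂) + ... + f(xₙ)]

x_0 = 0.0000, f(x_0) = 0.000000, coefficient = 1
x_1 = 1.1250, f(x_1) = 3.465244, coefficient = 2
x_2 = 2.2500, f(x_2) = 21.347406, coefficient = 1

I ≈ (1.125000/2) × 28.277894 = 15.906315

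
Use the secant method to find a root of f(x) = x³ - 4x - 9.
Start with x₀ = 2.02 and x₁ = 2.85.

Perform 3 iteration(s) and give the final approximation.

f(x) = x³ - 4x - 9
x₀ = 2.02, x₁ = 2.85

Secant formula: x_{n+1} = x_n - f(x_n)(x_n - x_{n-1})/(f(x_n) - f(x_{n-1}))

Iteration 1:
  f(2.020000) = -8.837592
  f(2.850000) = 2.749125
  x_2 = 2.850000 - 2.749125×(2.850000 - 2.020000)/(2.749125 - (-8.837592))
       = 2.653070
Iteration 2:
  f(2.850000) = 2.749125
  f(2.653070) = -0.937905
  x_3 = 2.653070 - (-0.937905)×(2.653070 - 2.850000)/(-0.937905 - 2.749125)
       = 2.703165
Iteration 3:
  f(2.653070) = -0.937905
  f(2.703165) = -0.060363
  x_4 = 2.703165 - (-0.060363)×(2.703165 - 2.653070)/(-0.060363 - (-0.937905))
       = 2.706611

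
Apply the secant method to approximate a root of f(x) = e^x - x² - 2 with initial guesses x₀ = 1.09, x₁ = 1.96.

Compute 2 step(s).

f(x) = e^x - x² - 2
x₀ = 1.09, x₁ = 1.96

Secant formula: x_{n+1} = x_n - f(x_n)(x_n - x_{n-1})/(f(x_n) - f(x_{n-1}))

Iteration 1:
  f(1.090000) = -0.213826
  f(1.960000) = 1.257727
  x_2 = 1.960000 - 1.257727×(1.960000 - 1.090000)/(1.257727 - (-0.213826))
       = 1.216416
Iteration 2:
  f(1.960000) = 1.257727
  f(1.216416) = -0.104598
  x_3 = 1.216416 - (-0.104598)×(1.216416 - 1.960000)/(-0.104598 - 1.257727)
       = 1.273508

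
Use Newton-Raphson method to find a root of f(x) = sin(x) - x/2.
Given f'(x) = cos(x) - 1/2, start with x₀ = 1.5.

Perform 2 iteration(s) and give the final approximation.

f(x) = sin(x) - x/2
f'(x) = cos(x) - 1/2
x₀ = 1.5

Newton-Raphson formula: x_{n+1} = x_n - f(x_n)/f'(x_n)

Iteration 1:
  f(1.500000) = 0.247495
  f'(1.500000) = -0.429263
  x_1 = 1.500000 - 0.247495/(-0.429263) = 2.076558
Iteration 2:
  f(2.076558) = -0.163473
  f'(2.076558) = -0.984474
  x_2 = 2.076558 - (-0.163473)/(-0.984474) = 1.910507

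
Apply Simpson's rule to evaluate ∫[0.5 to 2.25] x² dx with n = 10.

f(x) = x²
a = 0.5, b = 2.25, n = 10
h = (b - a)/n = 0.175000

Simpson's rule: (h/3)[f(x₀) + 4f(x₁) + 2f(x₂) + ... + f(xₙ)]

x_0 = 0.5000, f(x_0) = 0.250000, coefficient = 1
x_1 = 0.6750, f(x_1) = 0.455625, coefficient = 4
x_2 = 0.8500, f(x_2) = 0.722500, coefficient = 2
x_3 = 1.0250, f(x_3) = 1.050625, coefficient = 4
x_4 = 1.2000, f(x_4) = 1.440000, coefficient = 2
x_5 = 1.3750, f(x_5) = 1.890625, coefficient = 4
x_6 = 1.5500, f(x_6) = 2.402500, coefficient = 2
x_7 = 1.7250, f(x_7) = 2.975625, coefficient = 4
x_8 = 1.9000, f(x_8) = 3.610000, coefficient = 2
x_9 = 2.0750, f(x_9) = 4.305625, coefficient = 4
x_10 = 2.2500, f(x_10) = 5.062500, coefficient = 1

I ≈ (0.175000/3) × 64.375000 = 3.755208
Exact value: 3.755208
Error: 0.000000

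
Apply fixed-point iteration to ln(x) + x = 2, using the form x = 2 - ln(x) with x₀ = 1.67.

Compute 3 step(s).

Equation: ln(x) + x = 2
Fixed-point form: x = 2 - ln(x)
x₀ = 1.67

x_1 = g(1.670000) = 1.487176
x_2 = g(1.487176) = 1.603121
x_3 = g(1.603121) = 1.528048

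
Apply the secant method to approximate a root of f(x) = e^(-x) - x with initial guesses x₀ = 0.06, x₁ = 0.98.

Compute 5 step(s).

f(x) = e^(-x) - x
x₀ = 0.06, x₁ = 0.98

Secant formula: x_{n+1} = x_n - f(x_n)(x_n - x_{n-1})/(f(x_n) - f(x_{n-1}))

Iteration 1:
  f(0.060000) = 0.881765
  f(0.980000) = -0.604689
  x_2 = 0.980000 - (-0.604689)×(0.980000 - 0.060000)/(-0.604689 - 0.881765)
       = 0.605744
Iteration 2:
  f(0.980000) = -0.604689
  f(0.605744) = -0.060076
  x_3 = 0.605744 - (-0.060076)×(0.605744 - 0.980000)/(-0.060076 - (-0.604689))
       = 0.564460
Iteration 3:
  f(0.605744) = -0.060076
  f(0.564460) = 0.004207
  x_4 = 0.564460 - 0.004207×(0.564460 - 0.605744)/(0.004207 - (-0.060076))
       = 0.567162
Iteration 4:
  f(0.564460) = 0.004207
  f(0.567162) = -0.000029
  x_5 = 0.567162 - (-0.000029)×(0.567162 - 0.564460)/(-0.000029 - 0.004207)
       = 0.567143
Iteration 5:
  f(0.567162) = -0.000029
  f(0.567143) = 0.000000
  x_6 = 0.567143 - 0.000000×(0.567143 - 0.567162)/(0.000000 - (-0.000029))
       = 0.567143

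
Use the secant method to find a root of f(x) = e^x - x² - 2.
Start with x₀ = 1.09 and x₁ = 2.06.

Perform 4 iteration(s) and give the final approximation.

f(x) = e^x - x² - 2
x₀ = 1.09, x₁ = 2.06

Secant formula: x_{n+1} = x_n - f(x_n)(x_n - x_{n-1})/(f(x_n) - f(x_{n-1}))

Iteration 1:
  f(1.090000) = -0.213826
  f(2.060000) = 1.602370
  x_2 = 2.060000 - 1.602370×(2.060000 - 1.090000)/(1.602370 - (-0.213826))
       = 1.204201
Iteration 2:
  f(2.060000) = 1.602370
  f(1.204201) = -0.116006
  x_3 = 1.204201 - (-0.116006)×(1.204201 - 2.060000)/(-0.116006 - 1.602370)
       = 1.261975
Iteration 3:
  f(1.204201) = -0.116006
  f(1.261975) = -0.060190
  x_4 = 1.261975 - (-0.060190)×(1.261975 - 1.204201)/(-0.060190 - (-0.116006))
       = 1.324276
Iteration 4:
  f(1.261975) = -0.060190
  f(1.324276) = 0.005756
  x_5 = 1.324276 - 0.005756×(1.324276 - 1.261975)/(0.005756 - (-0.060190))
       = 1.318838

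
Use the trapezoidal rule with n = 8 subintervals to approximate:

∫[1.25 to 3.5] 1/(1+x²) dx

f(x) = 1/(1+x²)
a = 1.25, b = 3.5, n = 8
h = (b - a)/n = 0.281250

Trapezoidal rule: (h/2)[f(x₀) + 2f(x₁) + 2f(x₂) + ... + f(xₙ)]

x_0 = 1.2500, f(x_0) = 0.390244, coefficient = 1
x_1 = 1.5312, f(x_1) = 0.298978, coefficient = 2
x_2 = 1.8125, f(x_2) = 0.233364, coefficient = 2
x_3 = 2.0938, f(x_3) = 0.185743, coefficient = 2
x_4 = 2.3750, f(x_4) = 0.150588, coefficient = 2
x_5 = 2.6562, f(x_5) = 0.124136, coefficient = 2
x_6 = 2.9375, f(x_6) = 0.103854, coefficient = 2
x_7 = 3.2188, f(x_7) = 0.088025, coefficient = 2
x_8 = 3.5000, f(x_8) = 0.075472, coefficient = 1

I ≈ (0.281250/2) × 2.835093 = 0.398685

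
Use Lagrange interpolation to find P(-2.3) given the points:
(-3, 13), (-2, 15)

Lagrange interpolation formula:
P(x) = Σ yᵢ × Lᵢ(x)
where Lᵢ(x) = Π_{j≠i} (x - xⱼ)/(xᵢ - xⱼ)

L_0(-2.3) = (-2.3 - (-2))/(-3 - (-2)) = 0.300000
L_1(-2.3) = (-2.3 - (-3))/(-2 - (-3)) = 0.700000

P(-2.3) = 13×L_0(-2.3) + 15×L_1(-2.3)
P(-2.3) = 14.400000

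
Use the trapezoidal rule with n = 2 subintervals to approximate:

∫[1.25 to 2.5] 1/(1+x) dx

f(x) = 1/(1+x)
a = 1.25, b = 2.5, n = 2
h = (b - a)/n = 0.625000

Trapezoidal rule: (h/2)[f(x₀) + 2f(x₁) + 2f(x₂) + ... + f(xₙ)]

x_0 = 1.2500, f(x_0) = 0.444444, coefficient = 1
x_1 = 1.8750, f(x_1) = 0.347826, coefficient = 2
x_2 = 2.5000, f(x_2) = 0.285714, coefficient = 1

I ≈ (0.625000/2) × 1.425811 = 0.445566
Exact value: 0.441833
Error: 0.003733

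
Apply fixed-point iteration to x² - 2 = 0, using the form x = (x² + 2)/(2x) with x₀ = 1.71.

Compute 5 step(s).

Equation: x² - 2 = 0
Fixed-point form: x = (x² + 2)/(2x)
x₀ = 1.71

x_1 = g(1.710000) = 1.439795
x_2 = g(1.439795) = 1.414441
x_3 = g(1.414441) = 1.414214
x_4 = g(1.414214) = 1.414214
x_5 = g(1.414214) = 1.414214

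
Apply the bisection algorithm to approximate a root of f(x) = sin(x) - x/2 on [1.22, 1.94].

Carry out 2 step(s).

f(x) = sin(x) - x/2
Initial interval: [1.22, 1.94]

Iteration 1:
  c_1 = (1.220000 + 1.940000)/2 = 1.580000
  f(c_1) = f(1.580000) = 0.209958
  f(a) × f(c) ≥ 0, new interval: [1.580000, 1.940000]
Iteration 2:
  c_2 = (1.580000 + 1.940000)/2 = 1.760000
  f(c_2) = f(1.760000) = 0.102154
  f(a) × f(c) ≥ 0, new interval: [1.760000, 1.940000]

After 2 iteration(s), the approximation is c_2 = 1.760000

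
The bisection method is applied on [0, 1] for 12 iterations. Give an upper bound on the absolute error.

Bisection error bound: |error| ≤ (b-a)/2^n
|error| ≤ (1 - 0)/2^12 = 1/2^12
|error| ≤ 0.0002441406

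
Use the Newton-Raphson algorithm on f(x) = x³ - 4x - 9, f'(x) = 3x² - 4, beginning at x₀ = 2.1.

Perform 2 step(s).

f(x) = x³ - 4x - 9
f'(x) = 3x² - 4
x₀ = 2.1

Newton-Raphson formula: x_{n+1} = x_n - f(x_n)/f'(x_n)

Iteration 1:
  f(2.100000) = -8.139000
  f'(2.100000) = 9.230000
  x_1 = 2.100000 - (-8.139000)/9.230000 = 2.981798
Iteration 2:
  f(2.981798) = 5.584341
  f'(2.981798) = 22.673367
  x_2 = 2.981798 - 5.584341/22.673367 = 2.735503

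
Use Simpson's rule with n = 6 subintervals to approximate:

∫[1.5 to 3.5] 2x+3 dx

f(x) = 2x+3
a = 1.5, b = 3.5, n = 6
h = (b - a)/n = 0.333333

Simpson's rule: (h/3)[f(x₀) + 4f(x₁) + 2f(x₂) + ... + f(xₙ)]

x_0 = 1.5000, f(x_0) = 6.000000, coefficient = 1
x_1 = 1.8333, f(x_1) = 6.666667, coefficient = 4
x_2 = 2.1667, f(x_2) = 7.333333, coefficient = 2
x_3 = 2.5000, f(x_3) = 8.000000, coefficient = 4
x_4 = 2.8333, f(x_4) = 8.666667, coefficient = 2
x_5 = 3.1667, f(x_5) = 9.333333, coefficient = 4
x_6 = 3.5000, f(x_6) = 10.000000, coefficient = 1

I ≈ (0.333333/3) × 144.000000 = 16.000000
Exact value: 16.000000
Error: 0.000000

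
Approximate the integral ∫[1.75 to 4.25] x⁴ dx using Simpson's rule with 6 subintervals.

f(x) = x⁴
a = 1.75, b = 4.25, n = 6
h = (b - a)/n = 0.416667

Simpson's rule: (h/3)[f(x₀) + 4f(x₁) + 2f(x₂) + ... + f(xₙ)]

x_0 = 1.7500, f(x_0) = 9.378906, coefficient = 1
x_1 = 2.1667, f(x_1) = 22.037809, coefficient = 4
x_2 = 2.5833, f(x_2) = 44.537085, coefficient = 2
x_3 = 3.0000, f(x_3) = 81.000000, coefficient = 4
x_4 = 3.4167, f(x_4) = 136.273196, coefficient = 2
x_5 = 3.8333, f(x_5) = 215.926698, coefficient = 4
x_6 = 4.2500, f(x_6) = 326.253906, coefficient = 1

I ≈ (0.416667/3) × 1973.111400 = 274.043250
Exact value: 274.033203
Error: 0.010047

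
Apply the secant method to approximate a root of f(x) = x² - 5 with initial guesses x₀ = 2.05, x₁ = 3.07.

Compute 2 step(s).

f(x) = x² - 5
x₀ = 2.05, x₁ = 3.07

Secant formula: x_{n+1} = x_n - f(x_n)(x_n - x_{n-1})/(f(x_n) - f(x_{n-1}))

Iteration 1:
  f(2.050000) = -0.797500
  f(3.070000) = 4.424900
  x_2 = 3.070000 - 4.424900×(3.070000 - 2.050000)/(4.424900 - (-0.797500))
       = 2.205762
Iteration 2:
  f(3.070000) = 4.424900
  f(2.205762) = -0.134615
  x_3 = 2.205762 - (-0.134615)×(2.205762 - 3.070000)/(-0.134615 - 4.424900)
       = 2.231278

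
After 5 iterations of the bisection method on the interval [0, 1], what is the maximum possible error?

Bisection error bound: |error| ≤ (b-a)/2^n
|error| ≤ (1 - 0)/2^5 = 1/2^5
|error| ≤ 0.0312500000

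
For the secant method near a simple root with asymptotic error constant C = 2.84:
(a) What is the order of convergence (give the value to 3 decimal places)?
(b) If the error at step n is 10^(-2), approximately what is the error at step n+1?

(a) Secant method has superlinear convergence with order φ = (1+√5)/2 ≈ 1.618.
    This means |e_{n+1}| ≈ C|e_n|^1.618.

(b) With |e_n| = 10^(-2) and C = 2.84:
    |e_{n+1}| ≈ 2.84 × (10^(-2))^1.618 = 2.84 × 10^(-3.24)

(a) ≈ 1.618 (golden ratio); (b) |e_{n+1}| ≈ 1.649e-03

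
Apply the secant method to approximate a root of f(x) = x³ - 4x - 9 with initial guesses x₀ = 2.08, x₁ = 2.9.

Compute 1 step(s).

f(x) = x³ - 4x - 9
x₀ = 2.08, x₁ = 2.9

Secant formula: x_{n+1} = x_n - f(x_n)(x_n - x_{n-1})/(f(x_n) - f(x_{n-1}))

Iteration 1:
  f(2.080000) = -8.321088
  f(2.900000) = 3.789000
  x_2 = 2.900000 - 3.789000×(2.900000 - 2.080000)/(3.789000 - (-8.321088))
       = 2.643439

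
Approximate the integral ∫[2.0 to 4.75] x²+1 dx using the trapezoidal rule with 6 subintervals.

f(x) = x²+1
a = 2.0, b = 4.75, n = 6
h = (b - a)/n = 0.458333

Trapezoidal rule: (h/2)[f(x₀) + 2f(x₁) + 2f(x₂) + ... + f(xₙ)]

x_0 = 2.0000, f(x_0) = 5.000000, coefficient = 1
x_1 = 2.4583, f(x_1) = 7.043403, coefficient = 2
x_2 = 2.9167, f(x_2) = 9.506944, coefficient = 2
x_3 = 3.3750, f(x_3) = 12.390625, coefficient = 2
x_4 = 3.8333, f(x_4) = 15.694444, coefficient = 2
x_5 = 4.2917, f(x_5) = 19.418403, coefficient = 2
x_6 = 4.7500, f(x_6) = 23.562500, coefficient = 1

I ≈ (0.458333/2) × 156.670139 = 35.903573
Exact value: 35.807292
Error: 0.096282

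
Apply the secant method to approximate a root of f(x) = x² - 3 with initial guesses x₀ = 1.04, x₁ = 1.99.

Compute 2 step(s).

f(x) = x² - 3
x₀ = 1.04, x₁ = 1.99

Secant formula: x_{n+1} = x_n - f(x_n)(x_n - x_{n-1})/(f(x_n) - f(x_{n-1}))

Iteration 1:
  f(1.040000) = -1.918400
  f(1.990000) = 0.960100
  x_2 = 1.990000 - 0.960100×(1.990000 - 1.040000)/(0.960100 - (-1.918400))
       = 1.673135
Iteration 2:
  f(1.990000) = 0.960100
  f(1.673135) = -0.200618
  x_3 = 1.673135 - (-0.200618)×(1.673135 - 1.990000)/(-0.200618 - 0.960100)
       = 1.727902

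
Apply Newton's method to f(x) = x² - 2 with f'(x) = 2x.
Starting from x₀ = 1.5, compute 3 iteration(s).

f(x) = x² - 2
f'(x) = 2x
x₀ = 1.5

Newton-Raphson formula: x_{n+1} = x_n - f(x_n)/f'(x_n)

Iteration 1:
  f(1.500000) = 0.250000
  f'(1.500000) = 3.000000
  x_1 = 1.500000 - 0.250000/3.000000 = 1.416667
Iteration 2:
  f(1.416667) = 0.006944
  f'(1.416667) = 2.833333
  x_2 = 1.416667 - 0.006944/2.833333 = 1.414216
Iteration 3:
  f(1.414216) = 0.000006
  f'(1.414216) = 2.828431
  x_3 = 1.414216 - 0.000006/2.828431 = 1.414214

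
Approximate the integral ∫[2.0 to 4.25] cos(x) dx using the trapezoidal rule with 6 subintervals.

f(x) = cos(x)
a = 2.0, b = 4.25, n = 6
h = (b - a)/n = 0.375000

Trapezoidal rule: (h/2)[f(x₀) + 2f(x₁) + 2f(x₂) + ... + f(xₙ)]

x_0 = 2.0000, f(x_0) = -0.416147, coefficient = 1
x_1 = 2.3750, f(x_1) = -0.720278, coefficient = 2
x_2 = 2.7500, f(x_2) = -0.924302, coefficient = 2
x_3 = 3.1250, f(x_3) = -0.999862, coefficient = 2
x_4 = 3.5000, f(x_4) = -0.936457, coefficient = 2
x_5 = 3.8750, f(x_5) = -0.742898, coefficient = 2
x_6 = 4.2500, f(x_6) = -0.446087, coefficient = 1

I ≈ (0.375000/2) × -9.509830 = -1.783093
Exact value: -1.804287
Error: 0.021194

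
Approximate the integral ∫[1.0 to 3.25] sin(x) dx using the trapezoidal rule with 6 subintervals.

f(x) = sin(x)
a = 1.0, b = 3.25, n = 6
h = (b - a)/n = 0.375000

Trapezoidal rule: (h/2)[f(x₀) + 2f(x₁) + 2f(x₂) + ... + f(xₙ)]

x_0 = 1.0000, f(x_0) = 0.841471, coefficient = 1
x_1 = 1.3750, f(x_1) = 0.980893, coefficient = 2
x_2 = 1.7500, f(x_2) = 0.983986, coefficient = 2
x_3 = 2.1250, f(x_3) = 0.850320, coefficient = 2
x_4 = 2.5000, f(x_4) = 0.598472, coefficient = 2
x_5 = 2.8750, f(x_5) = 0.263446, coefficient = 2
x_6 = 3.2500, f(x_6) = -0.108195, coefficient = 1

I ≈ (0.375000/2) × 8.087510 = 1.516408
Exact value: 1.534432
Error: 0.018024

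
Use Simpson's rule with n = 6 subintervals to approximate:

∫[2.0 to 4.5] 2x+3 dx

f(x) = 2x+3
a = 2.0, b = 4.5, n = 6
h = (b - a)/n = 0.416667

Simpson's rule: (h/3)[f(x₀) + 4f(x₁) + 2f(x₂) + ... + f(xₙ)]

x_0 = 2.0000, f(x_0) = 7.000000, coefficient = 1
x_1 = 2.4167, f(x_1) = 7.833333, coefficient = 4
x_2 = 2.8333, f(x_2) = 8.666667, coefficient = 2
x_3 = 3.2500, f(x_3) = 9.500000, coefficient = 4
x_4 = 3.6667, f(x_4) = 10.333333, coefficient = 2
x_5 = 4.0833, f(x_5) = 11.166667, coefficient = 4
x_6 = 4.5000, f(x_6) = 12.000000, coefficient = 1

I ≈ (0.416667/3) × 171.000000 = 23.750000
Exact value: 23.750000
Error: 0.000000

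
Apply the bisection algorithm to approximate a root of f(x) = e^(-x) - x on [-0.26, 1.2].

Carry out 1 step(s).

f(x) = e^(-x) - x
Initial interval: [-0.26, 1.2]

Iteration 1:
  c_1 = (-0.260000 + 1.200000)/2 = 0.470000
  f(c_1) = f(0.470000) = 0.155002
  f(a) × f(c) ≥ 0, new interval: [0.470000, 1.200000]

After 1 iteration(s), the approximation is c_1 = 0.470000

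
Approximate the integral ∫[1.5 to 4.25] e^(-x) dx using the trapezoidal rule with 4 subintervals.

f(x) = e^(-x)
a = 1.5, b = 4.25, n = 4
h = (b - a)/n = 0.687500

Trapezoidal rule: (h/2)[f(x₀) + 2f(x₁) + 2f(x₂) + ... + f(xₙ)]

x_0 = 1.5000, f(x_0) = 0.223130, coefficient = 1
x_1 = 2.1875, f(x_1) = 0.112197, coefficient = 2
x_2 = 2.8750, f(x_2) = 0.056416, coefficient = 2
x_3 = 3.5625, f(x_3) = 0.028368, coefficient = 2
x_4 = 4.2500, f(x_4) = 0.014264, coefficient = 1

I ≈ (0.687500/2) × 0.631356 = 0.217029
Exact value: 0.208866
Error: 0.008163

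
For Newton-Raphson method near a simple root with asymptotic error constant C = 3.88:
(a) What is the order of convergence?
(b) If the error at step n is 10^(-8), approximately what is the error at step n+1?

(a) Newton-Raphson has quadratic (order 2) convergence near simple roots.
    This means |e_{n+1}| ≈ C|e_n|².

(b) With |e_n| = 10^(-8) and C = 3.88:
    |e_{n+1}| ≈ 3.88 × (10^(-8))² = 3.88 × 10^(-16)

(a) 2 (quadratic); (b) |e_{n+1}| ≈ 3.880e-16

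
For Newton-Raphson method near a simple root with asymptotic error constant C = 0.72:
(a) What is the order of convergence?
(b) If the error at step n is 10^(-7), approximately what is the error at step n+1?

(a) Newton-Raphson has quadratic (order 2) convergence near simple roots.
    This means |e_{n+1}| ≈ C|e_n|².

(b) With |e_n| = 10^(-7) and C = 0.72:
    |e_{n+1}| ≈ 0.72 × (10^(-7))² = 0.72 × 10^(-14)

(a) 2 (quadratic); (b) |e_{n+1}| ≈ 7.200e-15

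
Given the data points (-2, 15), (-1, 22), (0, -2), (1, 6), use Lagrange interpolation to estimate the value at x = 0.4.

Lagrange interpolation formula:
P(x) = Σ yᵢ × Lᵢ(x)
where Lᵢ(x) = Π_{j≠i} (x - xⱼ)/(xᵢ - xⱼ)

L_0(0.4) = (0.4 - (-1))/(-2 - (-1)) × (0.4 - 0)/(-2 - 0) × (0.4 - 1)/(-2 - 1) = 0.056000
L_1(0.4) = (0.4 - (-2))/(-1 - (-2)) × (0.4 - 0)/(-1 - 0) × (0.4 - 1)/(-1 - 1) = -0.288000
L_2(0.4) = (0.4 - (-2))/(0 - (-2)) × (0.4 - (-1))/(0 - (-1)) × (0.4 - 1)/(0 - 1) = 1.008000
L_3(0.4) = (0.4 - (-2))/(1 - (-2)) × (0.4 - (-1))/(1 - (-1)) × (0.4 - 0)/(1 - 0) = 0.224000

P(0.4) = 15×L_0(0.4) + 22×L_1(0.4) + (-2)×L_2(0.4) + 6×L_3(0.4)
P(0.4) = -6.168000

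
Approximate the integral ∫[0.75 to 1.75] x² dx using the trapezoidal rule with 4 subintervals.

f(x) = x²
a = 0.75, b = 1.75, n = 4
h = (b - a)/n = 0.250000

Trapezoidal rule: (h/2)[f(x₀) + 2f(x₁) + 2f(x₂) + ... + f(xₙ)]

x_0 = 0.7500, f(x_0) = 0.562500, coefficient = 1
x_1 = 1.0000, f(x_1) = 1.000000, coefficient = 2
x_2 = 1.2500, f(x_2) = 1.562500, coefficient = 2
x_3 = 1.5000, f(x_3) = 2.250000, coefficient = 2
x_4 = 1.7500, f(x_4) = 3.062500, coefficient = 1

I ≈ (0.250000/2) × 13.250000 = 1.656250
Exact value: 1.645833
Error: 0.010417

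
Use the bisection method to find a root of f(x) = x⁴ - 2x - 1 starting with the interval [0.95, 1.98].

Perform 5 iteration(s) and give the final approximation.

f(x) = x⁴ - 2x - 1
Initial interval: [0.95, 1.98]

Iteration 1:
  c_1 = (0.950000 + 1.980000)/2 = 1.465000
  f(c_1) = f(1.465000) = 0.676282
  f(a) × f(c) < 0, new interval: [0.950000, 1.465000]
Iteration 2:
  c_2 = (0.950000 + 1.465000)/2 = 1.207500
  f(c_2) = f(1.207500) = -1.289072
  f(a) × f(c) ≥ 0, new interval: [1.207500, 1.465000]
Iteration 3:
  c_3 = (1.207500 + 1.465000)/2 = 1.336250
  f(c_3) = f(1.336250) = -0.484261
  f(a) × f(c) ≥ 0, new interval: [1.336250, 1.465000]
Iteration 4:
  c_4 = (1.336250 + 1.465000)/2 = 1.400625
  f(c_4) = f(1.400625) = 0.047215
  f(a) × f(c) < 0, new interval: [1.336250, 1.400625]
Iteration 5:
  c_5 = (1.336250 + 1.400625)/2 = 1.368437
  f(c_5) = f(1.368437) = -0.230165
  f(a) × f(c) ≥ 0, new interval: [1.368437, 1.400625]

After 5 iteration(s), the approximation is c_5 = 1.368437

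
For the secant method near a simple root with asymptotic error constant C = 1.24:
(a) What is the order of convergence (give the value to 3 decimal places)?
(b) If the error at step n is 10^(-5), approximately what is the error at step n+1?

(a) Secant method has superlinear convergence with order φ = (1+√5)/2 ≈ 1.618.
    This means |e_{n+1}| ≈ C|e_n|^1.618.

(b) With |e_n| = 10^(-5) and C = 1.24:
    |e_{n+1}| ≈ 1.24 × (10^(-5))^1.618 = 1.24 × 10^(-8.09)

(a) ≈ 1.618 (golden ratio); (b) |e_{n+1}| ≈ 1.008e-08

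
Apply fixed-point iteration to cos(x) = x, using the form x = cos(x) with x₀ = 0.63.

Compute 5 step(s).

Equation: cos(x) = x
Fixed-point form: x = cos(x)
x₀ = 0.63

x_1 = g(0.630000) = 0.808028
x_2 = g(0.808028) = 0.690926
x_3 = g(0.690926) = 0.770656
x_4 = g(0.770656) = 0.717454
x_5 = g(0.717454) = 0.753482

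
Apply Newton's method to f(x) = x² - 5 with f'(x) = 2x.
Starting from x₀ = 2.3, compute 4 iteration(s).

f(x) = x² - 5
f'(x) = 2x
x₀ = 2.3

Newton-Raphson formula: x_{n+1} = x_n - f(x_n)/f'(x_n)

Iteration 1:
  f(2.300000) = 0.290000
  f'(2.300000) = 4.600000
  x_1 = 2.300000 - 0.290000/4.600000 = 2.236957
Iteration 2:
  f(2.236957) = 0.003974
  f'(2.236957) = 4.473913
  x_2 = 2.236957 - 0.003974/4.473913 = 2.236068
Iteration 3:
  f(2.236068) = 0.000001
  f'(2.236068) = 4.472136
  x_3 = 2.236068 - 0.000001/4.472136 = 2.236068
Iteration 4:
  f(2.236068) = 0.000000
  f'(2.236068) = 4.472136
  x_4 = 2.236068 - 0.000000/4.472136 = 2.236068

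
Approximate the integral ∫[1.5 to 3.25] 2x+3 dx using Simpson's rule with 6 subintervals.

f(x) = 2x+3
a = 1.5, b = 3.25, n = 6
h = (b - a)/n = 0.291667

Simpson's rule: (h/3)[f(x₀) + 4f(x₁) + 2f(x₂) + ... + f(xₙ)]

x_0 = 1.5000, f(x_0) = 6.000000, coefficient = 1
x_1 = 1.7917, f(x_1) = 6.583333, coefficient = 4
x_2 = 2.0833, f(x_2) = 7.166667, coefficient = 2
x_3 = 2.3750, f(x_3) = 7.750000, coefficient = 4
x_4 = 2.6667, f(x_4) = 8.333333, coefficient = 2
x_5 = 2.9583, f(x_5) = 8.916667, coefficient = 4
x_6 = 3.2500, f(x_6) = 9.500000, coefficient = 1

I ≈ (0.291667/3) × 139.500000 = 13.562500
Exact value: 13.562500
Error: 0.000000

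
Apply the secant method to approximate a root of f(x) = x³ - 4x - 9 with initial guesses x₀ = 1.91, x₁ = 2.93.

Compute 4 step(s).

f(x) = x³ - 4x - 9
x₀ = 1.91, x₁ = 2.93

Secant formula: x_{n+1} = x_n - f(x_n)(x_n - x_{n-1})/(f(x_n) - f(x_{n-1}))

Iteration 1:
  f(1.910000) = -9.672129
  f(2.930000) = 4.433757
  x_2 = 2.930000 - 4.433757×(2.930000 - 1.910000)/(4.433757 - (-9.672129))
       = 2.609394
Iteration 2:
  f(2.930000) = 4.433757
  f(2.609394) = -1.670377
  x_3 = 2.609394 - (-1.670377)×(2.609394 - 2.930000)/(-1.670377 - 4.433757)
       = 2.697127
Iteration 3:
  f(2.609394) = -1.670377
  f(2.697127) = -0.168277
  x_4 = 2.697127 - (-0.168277)×(2.697127 - 2.609394)/(-0.168277 - (-1.670377))
       = 2.706955
Iteration 4:
  f(2.697127) = -0.168277
  f(2.706955) = 0.007684
  x_5 = 2.706955 - 0.007684×(2.706955 - 2.697127)/(0.007684 - (-0.168277))
       = 2.706526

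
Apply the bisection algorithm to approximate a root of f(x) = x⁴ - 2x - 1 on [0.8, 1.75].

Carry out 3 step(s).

f(x) = x⁴ - 2x - 1
Initial interval: [0.8, 1.75]

Iteration 1:
  c_1 = (0.800000 + 1.750000)/2 = 1.275000
  f(c_1) = f(1.275000) = -0.907343
  f(a) × f(c) ≥ 0, new interval: [1.275000, 1.750000]
Iteration 2:
  c_2 = (1.275000 + 1.750000)/2 = 1.512500
  f(c_2) = f(1.512500) = 1.208371
  f(a) × f(c) < 0, new interval: [1.275000, 1.512500]
Iteration 3:
  c_3 = (1.275000 + 1.512500)/2 = 1.393750
  f(c_3) = f(1.393750) = -0.014042
  f(a) × f(c) ≥ 0, new interval: [1.393750, 1.512500]

After 3 iteration(s), the approximation is c_3 = 1.393750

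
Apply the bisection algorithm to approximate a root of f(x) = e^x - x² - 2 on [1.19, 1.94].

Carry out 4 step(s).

f(x) = e^x - x² - 2
Initial interval: [1.19, 1.94]

Iteration 1:
  c_1 = (1.190000 + 1.940000)/2 = 1.565000
  f(c_1) = f(1.565000) = 0.333450
  f(a) × f(c) < 0, new interval: [1.190000, 1.565000]
Iteration 2:
  c_2 = (1.190000 + 1.565000)/2 = 1.377500
  f(c_2) = f(1.377500) = 0.067471
  f(a) × f(c) < 0, new interval: [1.190000, 1.377500]
Iteration 3:
  c_3 = (1.190000 + 1.377500)/2 = 1.283750
  f(c_3) = f(1.283750) = -0.037862
  f(a) × f(c) ≥ 0, new interval: [1.283750, 1.377500]
Iteration 4:
  c_4 = (1.283750 + 1.377500)/2 = 1.330625
  f(c_4) = f(1.330625) = 0.012844
  f(a) × f(c) < 0, new interval: [1.283750, 1.330625]

After 4 iteration(s), the approximation is c_4 = 1.330625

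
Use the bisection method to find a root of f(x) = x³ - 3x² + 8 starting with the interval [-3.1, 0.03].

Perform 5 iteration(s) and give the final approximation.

f(x) = x³ - 3x² + 8
Initial interval: [-3.1, 0.03]

Iteration 1:
  c_1 = (-3.100000 + 0.030000)/2 = -1.535000
  f(c_1) = f(-1.535000) = -2.685480
  f(a) × f(c) ≥ 0, new interval: [-1.535000, 0.030000]
Iteration 2:
  c_2 = (-1.535000 + 0.030000)/2 = -0.752500
  f(c_2) = f(-0.752500) = 5.875123
  f(a) × f(c) < 0, new interval: [-1.535000, -0.752500]
Iteration 3:
  c_3 = (-1.535000 + (-0.752500))/2 = -1.143750
  f(c_3) = f(-1.143750) = 2.579295
  f(a) × f(c) < 0, new interval: [-1.535000, -1.143750]
Iteration 4:
  c_4 = (-1.535000 + (-1.143750))/2 = -1.339375
  f(c_4) = f(-1.339375) = 0.215485
  f(a) × f(c) < 0, new interval: [-1.535000, -1.339375]
Iteration 5:
  c_5 = (-1.535000 + (-1.339375))/2 = -1.437188
  f(c_5) = f(-1.437188) = -1.165046
  f(a) × f(c) ≥ 0, new interval: [-1.437188, -1.339375]

After 5 iteration(s), the approximation is c_5 = -1.437188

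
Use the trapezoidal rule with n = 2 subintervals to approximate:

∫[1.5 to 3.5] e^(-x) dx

f(x) = e^(-x)
a = 1.5, b = 3.5, n = 2
h = (b - a)/n = 1.000000

Trapezoidal rule: (h/2)[f(x₀) + 2f(x₁) + 2f(x₂) + ... + f(xₙ)]

x_0 = 1.5000, f(x_0) = 0.223130, coefficient = 1
x_1 = 2.5000, f(x_1) = 0.082085, coefficient = 2
x_2 = 3.5000, f(x_2) = 0.030197, coefficient = 1

I ≈ (1.000000/2) × 0.417498 = 0.208749
Exact value: 0.192933
Error: 0.015816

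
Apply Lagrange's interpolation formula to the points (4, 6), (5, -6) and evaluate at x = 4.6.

Lagrange interpolation formula:
P(x) = Σ yᵢ × Lᵢ(x)
where Lᵢ(x) = Π_{j≠i} (x - xⱼ)/(xᵢ - xⱼ)

L_0(4.6) = (4.6 - 5)/(4 - 5) = 0.400000
L_1(4.6) = (4.6 - 4)/(5 - 4) = 0.600000

P(4.6) = 6×L_0(4.6) + (-6)×L_1(4.6)
P(4.6) = -1.200000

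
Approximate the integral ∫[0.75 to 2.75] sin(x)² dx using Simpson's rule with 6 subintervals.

f(x) = sin(x)²
a = 0.75, b = 2.75, n = 6
h = (b - a)/n = 0.333333

Simpson's rule: (h/3)[f(x₀) + 4f(x₁) + 2f(x₂) + ... + f(xₙ)]

x_0 = 0.7500, f(x_0) = 0.464631, coefficient = 1
x_1 = 1.0833, f(x_1) = 0.780615, coefficient = 4
x_2 = 1.4167, f(x_2) = 0.976432, coefficient = 2
x_3 = 1.7500, f(x_3) = 0.968228, coefficient = 4
x_4 = 2.0833, f(x_4) = 0.759518, coefficient = 2
x_5 = 2.4167, f(x_5) = 0.439675, coefficient = 4
x_6 = 2.7500, f(x_6) = 0.145665, coefficient = 1

I ≈ (0.333333/3) × 12.836268 = 1.426252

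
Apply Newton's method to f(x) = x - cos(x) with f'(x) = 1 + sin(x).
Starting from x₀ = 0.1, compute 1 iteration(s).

f(x) = x - cos(x)
f'(x) = 1 + sin(x)
x₀ = 0.1

Newton-Raphson formula: x_{n+1} = x_n - f(x_n)/f'(x_n)

Iteration 1:
  f(0.100000) = -0.895004
  f'(0.100000) = 1.099833
  x_1 = 0.100000 - (-0.895004)/1.099833 = 0.913763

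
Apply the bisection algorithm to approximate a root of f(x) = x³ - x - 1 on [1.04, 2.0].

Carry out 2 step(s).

f(x) = x³ - x - 1
Initial interval: [1.04, 2.0]

Iteration 1:
  c_1 = (1.040000 + 2.000000)/2 = 1.520000
  f(c_1) = f(1.520000) = 0.991808
  f(a) × f(c) < 0, new interval: [1.040000, 1.520000]
Iteration 2:
  c_2 = (1.040000 + 1.520000)/2 = 1.280000
  f(c_2) = f(1.280000) = -0.182848
  f(a) × f(c) ≥ 0, new interval: [1.280000, 1.520000]

After 2 iteration(s), the approximation is c_2 = 1.280000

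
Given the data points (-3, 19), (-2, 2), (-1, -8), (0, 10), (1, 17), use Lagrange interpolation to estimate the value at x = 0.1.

Lagrange interpolation formula:
P(x) = Σ yᵢ × Lᵢ(x)
where Lᵢ(x) = Π_{j≠i} (x - xⱼ)/(xᵢ - xⱼ)

L_0(0.1) = (0.1 - (-2))/(-3 - (-2)) × (0.1 - (-1))/(-3 - (-1)) × (0.1 - 0)/(-3 - 0) × (0.1 - 1)/(-3 - 1) = -0.008663
L_1(0.1) = (0.1 - (-3))/(-2 - (-3)) × (0.1 - (-1))/(-2 - (-1)) × (0.1 - 0)/(-2 - 0) × (0.1 - 1)/(-2 - 1) = 0.051150
L_2(0.1) = (0.1 - (-3))/(-1 - (-3)) × (0.1 - (-2))/(-1 - (-2)) × (0.1 - 0)/(-1 - 0) × (0.1 - 1)/(-1 - 1) = -0.146475
L_3(0.1) = (0.1 - (-3))/(0 - (-3)) × (0.1 - (-2))/(0 - (-2)) × (0.1 - (-1))/(0 - (-1)) × (0.1 - 1)/(0 - 1) = 1.074150
L_4(0.1) = (0.1 - (-3))/(1 - (-3)) × (0.1 - (-2))/(1 - (-2)) × (0.1 - (-1))/(1 - (-1)) × (0.1 - 0)/(1 - 0) = 0.029838

P(0.1) = 19×L_0(0.1) + 2×L_1(0.1) + (-8)×L_2(0.1) + 10×L_3(0.1) + 17×L_4(0.1)
P(0.1) = 12.358250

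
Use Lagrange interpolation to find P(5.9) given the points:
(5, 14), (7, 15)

Lagrange interpolation formula:
P(x) = Σ yᵢ × Lᵢ(x)
where Lᵢ(x) = Π_{j≠i} (x - xⱼ)/(xᵢ - xⱼ)

L_0(5.9) = (5.9 - 7)/(5 - 7) = 0.550000
L_1(5.9) = (5.9 - 5)/(7 - 5) = 0.450000

P(5.9) = 14×L_0(5.9) + 15×L_1(5.9)
P(5.9) = 14.450000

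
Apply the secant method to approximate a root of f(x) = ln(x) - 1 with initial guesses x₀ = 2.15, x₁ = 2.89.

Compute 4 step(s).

f(x) = ln(x) - 1
x₀ = 2.15, x₁ = 2.89

Secant formula: x_{n+1} = x_n - f(x_n)(x_n - x_{n-1})/(f(x_n) - f(x_{n-1}))

Iteration 1:
  f(2.150000) = -0.234532
  f(2.890000) = 0.061257
  x_2 = 2.890000 - 0.061257×(2.890000 - 2.150000)/(0.061257 - (-0.234532))
       = 2.736749
Iteration 2:
  f(2.890000) = 0.061257
  f(2.736749) = 0.006771
  x_3 = 2.736749 - 0.006771×(2.736749 - 2.890000)/(0.006771 - 0.061257)
       = 2.717705
Iteration 3:
  f(2.736749) = 0.006771
  f(2.717705) = -0.000212
  x_4 = 2.717705 - (-0.000212)×(2.717705 - 2.736749)/(-0.000212 - 0.006771)
       = 2.718284
Iteration 4:
  f(2.717705) = -0.000212
  f(2.718284) = 0.000001
  x_5 = 2.718284 - 0.000001×(2.718284 - 2.717705)/(0.000001 - (-0.000212))
       = 2.718282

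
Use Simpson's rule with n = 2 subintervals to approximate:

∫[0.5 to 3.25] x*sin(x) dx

f(x) = x*sin(x)
a = 0.5, b = 3.25, n = 2
h = (b - a)/n = 1.375000

Simpson's rule: (h/3)[f(x₀) + 4f(x₁) + 2f(x₂) + ... + f(xₙ)]

x_0 = 0.5000, f(x_0) = 0.239713, coefficient = 1
x_1 = 1.8750, f(x_1) = 1.788911, coefficient = 4
x_2 = 3.2500, f(x_2) = -0.351634, coefficient = 1

I ≈ (1.375000/3) × 7.043722 = 3.228373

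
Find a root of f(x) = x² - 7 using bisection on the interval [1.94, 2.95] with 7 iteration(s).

f(x) = x² - 7
Initial interval: [1.94, 2.95]

Iteration 1:
  c_1 = (1.940000 + 2.950000)/2 = 2.445000
  f(c_1) = f(2.445000) = -1.021975
  f(a) × f(c) ≥ 0, new interval: [2.445000, 2.950000]
Iteration 2:
  c_2 = (2.445000 + 2.950000)/2 = 2.697500
  f(c_2) = f(2.697500) = 0.276506
  f(a) × f(c) < 0, new interval: [2.445000, 2.697500]
Iteration 3:
  c_3 = (2.445000 + 2.697500)/2 = 2.571250
  f(c_3) = f(2.571250) = -0.388673
  f(a) × f(c) ≥ 0, new interval: [2.571250, 2.697500]
Iteration 4:
  c_4 = (2.571250 + 2.697500)/2 = 2.634375
  f(c_4) = f(2.634375) = -0.060068
  f(a) × f(c) ≥ 0, new interval: [2.634375, 2.697500]
Iteration 5:
  c_5 = (2.634375 + 2.697500)/2 = 2.665938
  f(c_5) = f(2.665938) = 0.107223
  f(a) × f(c) < 0, new interval: [2.634375, 2.665938]
Iteration 6:
  c_6 = (2.634375 + 2.665938)/2 = 2.650156
  f(c_6) = f(2.650156) = 0.023328
  f(a) × f(c) < 0, new interval: [2.634375, 2.650156]
Iteration 7:
  c_7 = (2.634375 + 2.650156)/2 = 2.642266
  f(c_7) = f(2.642266) = -0.018432
  f(a) × f(c) ≥ 0, new interval: [2.642266, 2.650156]

After 7 iteration(s), the approximation is c_7 = 2.642266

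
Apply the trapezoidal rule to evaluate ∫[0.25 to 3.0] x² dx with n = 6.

f(x) = x²
a = 0.25, b = 3.0, n = 6
h = (b - a)/n = 0.458333

Trapezoidal rule: (h/2)[f(x₀) + 2f(x₁) + 2f(x₂) + ... + f(xₙ)]

x_0 = 0.2500, f(x_0) = 0.062500, coefficient = 1
x_1 = 0.7083, f(x_1) = 0.501736, coefficient = 2
x_2 = 1.1667, f(x_2) = 1.361111, coefficient = 2
x_3 = 1.6250, f(x_3) = 2.640625, coefficient = 2
x_4 = 2.0833, f(x_4) = 4.340278, coefficient = 2
x_5 = 2.5417, f(x_5) = 6.460069, coefficient = 2
x_6 = 3.0000, f(x_6) = 9.000000, coefficient = 1

I ≈ (0.458333/2) × 39.670139 = 9.091073
Exact value: 8.994792
Error: 0.096282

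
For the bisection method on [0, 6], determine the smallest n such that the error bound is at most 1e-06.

We need (b-a)/2^n ≤ 1e-06
(6 - 0)/2^n ≤ 1e-06
6/2^n ≤ 1e-06
2^n ≥ 6000000
n ≥ log₂(6000000) = 22.52
n ≥ 23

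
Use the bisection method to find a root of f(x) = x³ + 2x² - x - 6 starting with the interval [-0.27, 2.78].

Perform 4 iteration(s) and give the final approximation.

f(x) = x³ + 2x² - x - 6
Initial interval: [-0.27, 2.78]

Iteration 1:
  c_1 = (-0.270000 + 2.780000)/2 = 1.255000
  f(c_1) = f(1.255000) = -2.128294
  f(a) × f(c) ≥ 0, new interval: [1.255000, 2.780000]
Iteration 2:
  c_2 = (1.255000 + 2.780000)/2 = 2.017500
  f(c_2) = f(2.017500) = 8.334955
  f(a) × f(c) < 0, new interval: [1.255000, 2.017500]
Iteration 3:
  c_3 = (1.255000 + 2.017500)/2 = 1.636250
  f(c_3) = f(1.636250) = 2.099133
  f(a) × f(c) < 0, new interval: [1.255000, 1.636250]
Iteration 4:
  c_4 = (1.255000 + 1.636250)/2 = 1.445625
  f(c_4) = f(1.445625) = -0.244849
  f(a) × f(c) ≥ 0, new interval: [1.445625, 1.636250]

After 4 iteration(s), the approximation is c_4 = 1.445625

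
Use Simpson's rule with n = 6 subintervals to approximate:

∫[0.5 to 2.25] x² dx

f(x) = x²
a = 0.5, b = 2.25, n = 6
h = (b - a)/n = 0.291667

Simpson's rule: (h/3)[f(x₀) + 4f(x₁) + 2f(x₂) + ... + f(xₙ)]

x_0 = 0.5000, f(x_0) = 0.250000, coefficient = 1
x_1 = 0.7917, f(x_1) = 0.626736, coefficient = 4
x_2 = 1.0833, f(x_2) = 1.173611, coefficient = 2
x_3 = 1.3750, f(x_3) = 1.890625, coefficient = 4
x_4 = 1.6667, f(x_4) = 2.777778, coefficient = 2
x_5 = 1.9583, f(x_5) = 3.835069, coefficient = 4
x_6 = 2.2500, f(x_6) = 5.062500, coefficient = 1

I ≈ (0.291667/3) × 38.625000 = 3.755208
Exact value: 3.755208
Error: 0.000000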